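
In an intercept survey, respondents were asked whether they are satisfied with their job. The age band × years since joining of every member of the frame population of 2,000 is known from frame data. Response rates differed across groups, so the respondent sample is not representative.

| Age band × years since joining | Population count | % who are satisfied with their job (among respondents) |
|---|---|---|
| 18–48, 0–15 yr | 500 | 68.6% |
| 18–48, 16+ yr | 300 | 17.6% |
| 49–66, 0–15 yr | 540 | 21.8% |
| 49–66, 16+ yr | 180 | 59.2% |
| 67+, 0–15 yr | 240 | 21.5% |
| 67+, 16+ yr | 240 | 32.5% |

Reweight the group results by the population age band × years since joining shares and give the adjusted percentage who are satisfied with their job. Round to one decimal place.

Post-stratification weights by population share, not respondent share:
  18–48, 0–15 yr: (500/2,000) × 68.6 = 17.15
  18–48, 16+ yr: (300/2,000) × 17.6 = 2.64
  49–66, 0–15 yr: (540/2,000) × 21.8 = 5.886
  49–66, 16+ yr: (180/2,000) × 59.2 = 5.328
  67+, 0–15 yr: (240/2,000) × 21.5 = 2.58
  67+, 16+ yr: (240/2,000) × 32.5 = 3.9
Post-stratified estimate = 37.484 → 37.5%.

37.5%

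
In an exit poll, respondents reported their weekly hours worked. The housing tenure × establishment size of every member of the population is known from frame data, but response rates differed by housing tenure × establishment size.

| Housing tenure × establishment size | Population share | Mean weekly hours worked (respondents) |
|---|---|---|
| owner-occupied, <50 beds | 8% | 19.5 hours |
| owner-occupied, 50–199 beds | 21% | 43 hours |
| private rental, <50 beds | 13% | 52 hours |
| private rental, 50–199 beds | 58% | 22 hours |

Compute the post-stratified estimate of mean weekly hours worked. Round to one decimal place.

Reweight to the known housing tenure × establishment size distribution:
  owner-occupied, <50 beds: 0.08 × 19.5 = 1.56
  owner-occupied, 50–199 beds: 0.21 × 43 = 9.03
  private rental, <50 beds: 0.13 × 52 = 6.76
  private rental, 50–199 beds: 0.58 × 22 = 12.76
Post-stratified estimate = 30.11 → 30.1.

30.1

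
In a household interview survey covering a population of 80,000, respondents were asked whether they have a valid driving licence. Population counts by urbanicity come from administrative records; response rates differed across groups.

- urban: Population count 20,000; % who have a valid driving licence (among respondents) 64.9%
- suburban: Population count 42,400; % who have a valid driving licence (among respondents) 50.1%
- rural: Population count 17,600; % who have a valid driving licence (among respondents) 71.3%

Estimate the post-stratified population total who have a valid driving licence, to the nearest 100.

Apply each group's respondent rate to its population count:
  urban: 20,000 × 64.9% = 12,980
  suburban: 42,400 × 50.1% = 21242.4
  rural: 17,600 × 71.3% = 12548.8
Estimated total = 46771.2 → 46,800.

46,800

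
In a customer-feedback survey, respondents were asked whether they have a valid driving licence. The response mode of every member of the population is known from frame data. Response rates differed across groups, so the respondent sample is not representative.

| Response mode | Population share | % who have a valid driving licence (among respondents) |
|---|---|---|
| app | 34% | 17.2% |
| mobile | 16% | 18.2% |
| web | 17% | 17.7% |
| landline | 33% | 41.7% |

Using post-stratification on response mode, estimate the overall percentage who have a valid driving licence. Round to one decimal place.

Weight each group's respondent value by its population share:
  app: 0.34 × 17.2 = 5.848
  mobile: 0.16 × 18.2 = 2.912
  web: 0.17 × 17.7 = 3.009
  landline: 0.33 × 41.7 = 13.761
Post-stratified estimate = 25.53 → 25.5%.

25.5%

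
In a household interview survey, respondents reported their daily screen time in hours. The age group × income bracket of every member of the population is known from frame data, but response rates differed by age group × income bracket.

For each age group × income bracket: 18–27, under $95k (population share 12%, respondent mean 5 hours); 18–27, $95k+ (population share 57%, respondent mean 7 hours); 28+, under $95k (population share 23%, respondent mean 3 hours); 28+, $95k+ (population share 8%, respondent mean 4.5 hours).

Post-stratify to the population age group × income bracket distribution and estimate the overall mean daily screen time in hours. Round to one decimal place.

5.6

Each cell contributes population-share × respondent value:
  18–27, under $95k: 0.12 × 5 = 0.6
  18–27, $95k+: 0.57 × 7 = 3.99
  28+, under $95k: 0.23 × 3 = 0.69
  28+, $95k+: 0.08 × 4.5 = 0.36
Post-stratified estimate = 5.64 → 5.6.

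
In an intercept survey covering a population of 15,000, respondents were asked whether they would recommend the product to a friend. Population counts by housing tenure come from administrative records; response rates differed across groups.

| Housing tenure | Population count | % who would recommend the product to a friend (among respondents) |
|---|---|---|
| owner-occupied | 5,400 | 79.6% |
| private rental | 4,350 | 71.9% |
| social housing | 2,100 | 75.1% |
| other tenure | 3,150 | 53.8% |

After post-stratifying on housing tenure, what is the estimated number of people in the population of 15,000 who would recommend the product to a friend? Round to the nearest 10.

Apply each group's respondent rate to its population count:
  owner-occupied: 5,400 × 79.6% = 4298.4
  private rental: 4,350 × 71.9% = 3127.65
  social housing: 2,100 × 75.1% = 1577.1
  other tenure: 3,150 × 53.8% = 1694.7
Estimated total = 10697.9 → 10,700.

10,700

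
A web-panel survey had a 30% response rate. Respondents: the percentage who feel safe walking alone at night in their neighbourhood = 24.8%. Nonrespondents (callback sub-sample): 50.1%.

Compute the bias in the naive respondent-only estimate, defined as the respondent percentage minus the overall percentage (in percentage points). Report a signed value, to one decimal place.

Nonresponse fraction = 1 − 0.3 = 0.7.
Bias = (nonresponse fraction) × (respondent percentage − nonrespondent percentage)
     = 0.7 × (24.8 − 50.1) = 0.7 × -25.3 = -17.71.

-17.7 percentage points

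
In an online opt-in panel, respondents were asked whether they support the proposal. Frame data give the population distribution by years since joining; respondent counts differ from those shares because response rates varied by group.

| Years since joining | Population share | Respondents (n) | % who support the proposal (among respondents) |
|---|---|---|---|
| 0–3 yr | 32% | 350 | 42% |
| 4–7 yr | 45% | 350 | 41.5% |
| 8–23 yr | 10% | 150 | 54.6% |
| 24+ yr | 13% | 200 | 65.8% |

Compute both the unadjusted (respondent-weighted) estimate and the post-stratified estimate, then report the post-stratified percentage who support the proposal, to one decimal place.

46.1%

Naive respondent-only estimate (weights = respondent counts):
  (350/1050)×42 + (350/1050)×41.5 + (150/1050)×54.6 + (200/1050)×65.8 = 48.1667%
Post-stratifying to population shares instead:
  0.32×42 + 0.45×41.5 + 0.1×54.6 + 0.13×65.8 = 46.129%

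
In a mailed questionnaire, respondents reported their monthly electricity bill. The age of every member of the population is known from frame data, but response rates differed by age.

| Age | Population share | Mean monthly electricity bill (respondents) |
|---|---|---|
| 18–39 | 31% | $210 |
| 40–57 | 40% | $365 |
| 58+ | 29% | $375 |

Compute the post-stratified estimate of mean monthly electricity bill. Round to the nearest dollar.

Post-stratification weights by population share, not respondent share:
  18–39: 0.31 × 210 = 65.1
  40–57: 0.4 × 365 = 146
  58+: 0.29 × 375 = 108.75
Post-stratified estimate = 319.85 → $320.

$320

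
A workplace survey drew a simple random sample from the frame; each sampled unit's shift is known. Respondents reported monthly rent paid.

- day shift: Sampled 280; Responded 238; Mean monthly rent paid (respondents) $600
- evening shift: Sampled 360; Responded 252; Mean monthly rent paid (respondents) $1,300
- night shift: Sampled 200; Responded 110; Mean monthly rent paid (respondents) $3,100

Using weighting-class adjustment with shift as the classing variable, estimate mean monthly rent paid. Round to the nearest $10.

$1,500

Class response rates: day shift 238/280 = 85%, evening shift 252/360 = 70%, night shift 110/200 = 55%.
With weight = n_sampled/n_responded per class, the weighted class total is n_sampled:
  day shift: 280 × 600 = 168,000
  evening shift: 360 × 1300 = 468,000
  night shift: 200 × 3100 = 620,000
Adjusted estimate = 1,256,000 / 840 = 1495.24 → $1,500.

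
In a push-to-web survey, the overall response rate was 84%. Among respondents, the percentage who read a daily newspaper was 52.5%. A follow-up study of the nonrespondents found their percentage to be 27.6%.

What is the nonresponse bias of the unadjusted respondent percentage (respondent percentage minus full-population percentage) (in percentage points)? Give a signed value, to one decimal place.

Nonresponse fraction = 1 − 0.84 = 0.16.
Bias = (nonresponse fraction) × (respondent percentage − nonrespondent percentage)
     = 0.16 × (52.5 − 27.6) = 0.16 × 24.9 = 3.984.

+4.0 percentage points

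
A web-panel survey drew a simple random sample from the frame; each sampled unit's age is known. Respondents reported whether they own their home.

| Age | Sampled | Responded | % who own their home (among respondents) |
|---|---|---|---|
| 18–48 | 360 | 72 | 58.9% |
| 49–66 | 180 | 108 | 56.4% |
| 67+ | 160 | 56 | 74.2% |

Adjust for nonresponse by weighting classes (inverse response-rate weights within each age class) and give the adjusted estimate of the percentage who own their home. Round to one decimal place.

Response rates by class: 18–48 72/360 = 20%, 49–66 108/180 = 60%, 67+ 56/160 = 35%.
Each respondent's weight = sampled/responded in their class; summing within a class gives n_sampled, so:
  18–48: 360 × 58.9 = 21,204
  49–66: 180 × 56.4 = 10,152
  67+: 160 × 74.2 = 11,872
Adjusted estimate = 43,228 / 700 = 61.7543 → 61.8%.

61.8%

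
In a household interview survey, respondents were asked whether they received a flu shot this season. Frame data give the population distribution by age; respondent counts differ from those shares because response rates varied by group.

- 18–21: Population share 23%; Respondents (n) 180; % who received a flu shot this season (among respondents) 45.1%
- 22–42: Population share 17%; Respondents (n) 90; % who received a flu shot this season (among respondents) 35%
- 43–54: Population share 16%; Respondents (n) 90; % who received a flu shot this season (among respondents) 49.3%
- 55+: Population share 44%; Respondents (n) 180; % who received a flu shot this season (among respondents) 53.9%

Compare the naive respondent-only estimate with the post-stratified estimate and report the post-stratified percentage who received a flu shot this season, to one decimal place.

47.9%

Unadjusted (pooled respondent) estimate weights by respondent counts:
  (180/540)×45.1 + (90/540)×35 + (90/540)×49.3 + (180/540)×53.9 = 47.05%
Post-stratified estimate weights by population shares:
  0.23×45.1 + 0.17×35 + 0.16×49.3 + 0.44×53.9 = 47.927%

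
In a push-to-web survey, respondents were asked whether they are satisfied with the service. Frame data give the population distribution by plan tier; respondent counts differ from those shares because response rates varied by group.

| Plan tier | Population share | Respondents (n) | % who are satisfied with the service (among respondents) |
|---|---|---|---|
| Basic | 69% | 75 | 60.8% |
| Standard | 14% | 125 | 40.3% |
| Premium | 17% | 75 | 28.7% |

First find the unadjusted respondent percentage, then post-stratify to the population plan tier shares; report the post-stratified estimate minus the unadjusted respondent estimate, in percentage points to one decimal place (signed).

Without adjustment, the pooled respondent share is:
  (75/275)×60.8 + (125/275)×40.3 + (75/275)×28.7 = 42.7273%
Post-stratifying to population shares instead:
  0.69×60.8 + 0.14×40.3 + 0.17×28.7 = 52.473%
Difference = 52.473 − 42.7273 = 9.7457 pp.

+9.7 percentage points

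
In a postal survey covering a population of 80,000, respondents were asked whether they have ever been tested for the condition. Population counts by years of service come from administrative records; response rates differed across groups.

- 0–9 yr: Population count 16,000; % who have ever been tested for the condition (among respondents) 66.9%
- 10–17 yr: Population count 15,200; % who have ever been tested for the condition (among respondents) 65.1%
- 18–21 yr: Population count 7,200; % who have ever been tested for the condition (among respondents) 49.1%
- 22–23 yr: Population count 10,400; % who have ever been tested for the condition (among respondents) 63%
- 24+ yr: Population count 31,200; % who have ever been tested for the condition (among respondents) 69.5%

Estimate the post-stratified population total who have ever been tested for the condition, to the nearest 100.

Apply each group's respondent rate to its population count:
  0–9 yr: 16,000 × 66.9% = 10,704
  10–17 yr: 15,200 × 65.1% = 9895.2
  18–21 yr: 7,200 × 49.1% = 3535.2
  22–23 yr: 10,400 × 63% = 6552
  24+ yr: 31,200 × 69.5% = 21,684
Estimated total = 52370.4 → 52,400.

52,400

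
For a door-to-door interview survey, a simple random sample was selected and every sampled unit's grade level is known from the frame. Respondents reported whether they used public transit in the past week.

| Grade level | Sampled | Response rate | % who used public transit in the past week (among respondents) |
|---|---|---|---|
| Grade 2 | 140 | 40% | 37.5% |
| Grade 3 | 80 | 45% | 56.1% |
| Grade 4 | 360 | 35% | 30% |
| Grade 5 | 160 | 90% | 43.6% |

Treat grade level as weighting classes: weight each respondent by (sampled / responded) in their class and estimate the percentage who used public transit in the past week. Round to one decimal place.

37.2%

Weighting each respondent by the inverse class response rate inflates each class back to its sampled size, so the class weight is n_sampled:
  Grade 2: 140 × 37.5 = 5250
  Grade 3: 80 × 56.1 = 4488
  Grade 4: 360 × 30 = 10,800
  Grade 5: 160 × 43.6 = 6976
Adjusted estimate = 27,514 / 740 = 37.1811 → 37.2%.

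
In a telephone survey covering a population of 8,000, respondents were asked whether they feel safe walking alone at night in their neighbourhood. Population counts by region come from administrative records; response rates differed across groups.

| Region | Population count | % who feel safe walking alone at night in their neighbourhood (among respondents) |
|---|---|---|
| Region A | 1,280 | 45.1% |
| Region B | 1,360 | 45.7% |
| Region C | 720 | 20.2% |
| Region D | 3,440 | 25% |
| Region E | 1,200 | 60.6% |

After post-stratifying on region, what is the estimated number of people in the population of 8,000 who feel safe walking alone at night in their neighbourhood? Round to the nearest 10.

Apply each group's respondent rate to its population count:
  Region A: 1,280 × 45.1% = 577.28
  Region B: 1,360 × 45.7% = 621.52
  Region C: 720 × 20.2% = 145.44
  Region D: 3,440 × 25% = 860
  Region E: 1,200 × 60.6% = 727.2
Estimated total = 2931.44 → 2,930.

2,930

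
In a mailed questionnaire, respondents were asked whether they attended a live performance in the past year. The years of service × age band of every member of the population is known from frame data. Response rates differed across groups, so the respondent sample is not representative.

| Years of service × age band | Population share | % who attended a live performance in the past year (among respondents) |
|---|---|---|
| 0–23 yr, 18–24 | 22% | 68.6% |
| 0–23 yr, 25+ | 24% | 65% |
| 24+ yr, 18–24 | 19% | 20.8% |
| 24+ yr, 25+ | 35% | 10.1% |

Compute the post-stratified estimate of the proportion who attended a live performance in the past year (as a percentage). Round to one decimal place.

38.2%

Post-stratification weights by population share, not respondent share:
  0–23 yr, 18–24: 0.22 × 68.6 = 15.092
  0–23 yr, 25+: 0.24 × 65 = 15.6
  24+ yr, 18–24: 0.19 × 20.8 = 3.952
  24+ yr, 25+: 0.35 × 10.1 = 3.535
Post-stratified estimate = 38.179 → 38.2%.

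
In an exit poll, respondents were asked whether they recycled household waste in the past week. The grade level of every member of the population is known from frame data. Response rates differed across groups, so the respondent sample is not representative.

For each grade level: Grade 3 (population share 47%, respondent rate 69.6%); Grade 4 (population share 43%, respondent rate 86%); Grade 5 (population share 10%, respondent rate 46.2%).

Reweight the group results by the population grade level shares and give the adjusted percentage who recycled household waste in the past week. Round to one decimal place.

74.3%

Each cell contributes population-share × respondent value:
  Grade 3: 0.47 × 69.6 = 32.712
  Grade 4: 0.43 × 86 = 36.98
  Grade 5: 0.1 × 46.2 = 4.62
Post-stratified estimate = 74.312 → 74.3%.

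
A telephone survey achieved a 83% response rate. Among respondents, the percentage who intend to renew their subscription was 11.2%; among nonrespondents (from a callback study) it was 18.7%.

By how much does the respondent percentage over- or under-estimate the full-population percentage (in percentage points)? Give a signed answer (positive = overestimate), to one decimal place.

Nonresponse fraction = 1 − 0.83 = 0.17.
Bias = (nonresponse fraction) × (respondent percentage − nonrespondent percentage)
     = 0.17 × (11.2 − 18.7) = 0.17 × -7.5 = -1.275.

-1.3 percentage points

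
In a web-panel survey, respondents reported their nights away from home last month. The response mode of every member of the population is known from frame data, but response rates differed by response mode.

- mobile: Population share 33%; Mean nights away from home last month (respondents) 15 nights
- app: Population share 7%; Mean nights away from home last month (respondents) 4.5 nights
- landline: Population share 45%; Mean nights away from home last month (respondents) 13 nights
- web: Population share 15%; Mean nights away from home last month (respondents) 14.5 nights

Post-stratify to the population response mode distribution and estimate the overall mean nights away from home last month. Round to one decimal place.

13.3

Weight each group's respondent value by its population share:
  mobile: 0.33 × 15 = 4.95
  app: 0.07 × 4.5 = 0.315
  landline: 0.45 × 13 = 5.85
  web: 0.15 × 14.5 = 2.175
Post-stratified estimate = 13.29 → 13.3.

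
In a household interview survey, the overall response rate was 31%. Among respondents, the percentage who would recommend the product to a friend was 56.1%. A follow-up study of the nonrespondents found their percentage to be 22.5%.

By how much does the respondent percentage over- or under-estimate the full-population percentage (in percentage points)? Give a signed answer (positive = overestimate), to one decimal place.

+23.2 percentage points

Nonresponse fraction = 1 − 0.31 = 0.69.
Bias = (nonresponse fraction) × (respondent percentage − nonrespondent percentage)
     = 0.69 × (56.1 − 22.5) = 0.69 × 33.6 = 23.184.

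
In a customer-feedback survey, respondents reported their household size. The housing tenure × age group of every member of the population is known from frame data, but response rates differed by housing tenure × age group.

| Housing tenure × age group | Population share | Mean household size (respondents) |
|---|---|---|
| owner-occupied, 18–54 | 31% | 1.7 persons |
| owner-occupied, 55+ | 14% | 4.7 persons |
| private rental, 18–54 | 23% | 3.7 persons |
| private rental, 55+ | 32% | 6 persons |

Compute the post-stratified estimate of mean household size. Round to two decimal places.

3.96

Reweight to the known housing tenure × age group distribution:
  owner-occupied, 18–54: 0.31 × 1.7 = 0.527
  owner-occupied, 55+: 0.14 × 4.7 = 0.658
  private rental, 18–54: 0.23 × 3.7 = 0.851
  private rental, 55+: 0.32 × 6 = 1.92
Post-stratified estimate = 3.956 → 3.96.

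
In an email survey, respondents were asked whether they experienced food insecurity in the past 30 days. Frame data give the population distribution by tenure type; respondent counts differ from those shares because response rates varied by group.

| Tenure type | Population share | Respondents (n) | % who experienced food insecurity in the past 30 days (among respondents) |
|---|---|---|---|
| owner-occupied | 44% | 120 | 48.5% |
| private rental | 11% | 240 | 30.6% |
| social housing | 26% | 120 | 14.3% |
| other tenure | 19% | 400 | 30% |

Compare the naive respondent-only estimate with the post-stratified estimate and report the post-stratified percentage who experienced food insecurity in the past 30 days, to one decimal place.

Naive respondent-only estimate (weights = respondent counts):
  (120/880)×48.5 + (240/880)×30.6 + (120/880)×14.3 + (400/880)×30 = 30.5455%
Post-stratified estimate weights by population shares:
  0.44×48.5 + 0.11×30.6 + 0.26×14.3 + 0.19×30 = 34.124%

34.1%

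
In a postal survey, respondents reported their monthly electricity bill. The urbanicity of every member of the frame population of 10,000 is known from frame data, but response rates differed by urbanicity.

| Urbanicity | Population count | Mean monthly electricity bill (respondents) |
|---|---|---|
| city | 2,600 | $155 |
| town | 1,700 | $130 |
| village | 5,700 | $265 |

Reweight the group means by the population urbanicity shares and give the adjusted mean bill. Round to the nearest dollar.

$213

Post-stratification weights by population share, not respondent share:
  city: (2,600/10,000) × 155 = 40.3
  town: (1,700/10,000) × 130 = 22.1
  village: (5,700/10,000) × 265 = 151.05
Post-stratified estimate = 213.45 → $213.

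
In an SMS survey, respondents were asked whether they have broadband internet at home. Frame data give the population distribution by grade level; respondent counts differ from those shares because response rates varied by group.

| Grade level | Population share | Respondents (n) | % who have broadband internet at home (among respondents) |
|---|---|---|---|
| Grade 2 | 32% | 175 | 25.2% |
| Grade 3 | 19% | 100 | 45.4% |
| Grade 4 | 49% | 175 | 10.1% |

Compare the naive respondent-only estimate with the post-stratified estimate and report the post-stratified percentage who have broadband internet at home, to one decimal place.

21.6%

Unadjusted (pooled respondent) estimate weights by respondent counts:
  (175/450)×25.2 + (100/450)×45.4 + (175/450)×10.1 = 23.8167%
Post-stratifying to population shares instead:
  0.32×25.2 + 0.19×45.4 + 0.49×10.1 = 21.639%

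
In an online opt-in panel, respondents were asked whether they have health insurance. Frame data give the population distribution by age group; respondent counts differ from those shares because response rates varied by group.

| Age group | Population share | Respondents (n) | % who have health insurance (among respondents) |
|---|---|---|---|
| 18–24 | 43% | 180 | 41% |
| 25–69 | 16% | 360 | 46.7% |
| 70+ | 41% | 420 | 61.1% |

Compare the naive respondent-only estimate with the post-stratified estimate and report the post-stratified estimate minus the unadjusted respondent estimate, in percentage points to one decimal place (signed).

-1.8 percentage points

Unadjusted (pooled respondent) estimate weights by respondent counts:
  (180/960)×41 + (360/960)×46.7 + (420/960)×61.1 = 51.9312%
Post-stratified estimate weights by population shares:
  0.43×41 + 0.16×46.7 + 0.41×61.1 = 50.153%
Difference = 50.153 − 51.9312 = -1.7782 pp.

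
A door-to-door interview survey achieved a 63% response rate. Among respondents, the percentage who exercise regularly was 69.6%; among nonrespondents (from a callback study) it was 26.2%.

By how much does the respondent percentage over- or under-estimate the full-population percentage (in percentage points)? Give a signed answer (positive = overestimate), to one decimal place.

+16.1 percentage points

Nonresponse fraction = 1 − 0.63 = 0.37.
Bias = (nonresponse fraction) × (respondent percentage − nonrespondent percentage)
     = 0.37 × (69.6 − 26.2) = 0.37 × 43.4 = 16.058.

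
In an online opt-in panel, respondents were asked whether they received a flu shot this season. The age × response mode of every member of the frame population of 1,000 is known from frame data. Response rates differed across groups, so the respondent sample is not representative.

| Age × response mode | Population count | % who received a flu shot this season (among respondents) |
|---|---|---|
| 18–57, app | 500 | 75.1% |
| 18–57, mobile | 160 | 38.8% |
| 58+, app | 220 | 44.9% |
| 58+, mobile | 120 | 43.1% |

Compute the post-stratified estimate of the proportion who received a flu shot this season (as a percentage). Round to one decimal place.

58.8%

Weight each group's respondent value by its population share:
  18–57, app: (500/1,000) × 75.1 = 37.55
  18–57, mobile: (160/1,000) × 38.8 = 6.208
  58+, app: (220/1,000) × 44.9 = 9.878
  58+, mobile: (120/1,000) × 43.1 = 5.172
Post-stratified estimate = 58.808 → 58.8%.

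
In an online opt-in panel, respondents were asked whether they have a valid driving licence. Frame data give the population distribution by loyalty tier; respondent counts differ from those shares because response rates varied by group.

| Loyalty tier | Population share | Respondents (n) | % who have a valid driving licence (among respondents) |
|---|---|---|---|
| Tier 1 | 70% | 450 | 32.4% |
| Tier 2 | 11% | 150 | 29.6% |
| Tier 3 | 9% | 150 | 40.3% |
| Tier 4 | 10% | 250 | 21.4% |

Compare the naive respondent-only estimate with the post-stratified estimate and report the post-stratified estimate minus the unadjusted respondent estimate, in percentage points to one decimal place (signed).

Unadjusted (pooled respondent) estimate weights by respondent counts:
  (450/1000)×32.4 + (150/1000)×29.6 + (150/1000)×40.3 + (250/1000)×21.4 = 30.415%
Post-stratifying to population shares instead:
  0.7×32.4 + 0.11×29.6 + 0.09×40.3 + 0.1×21.4 = 31.703%
Difference = 31.703 − 30.415 = 1.288 pp.

+1.3 percentage points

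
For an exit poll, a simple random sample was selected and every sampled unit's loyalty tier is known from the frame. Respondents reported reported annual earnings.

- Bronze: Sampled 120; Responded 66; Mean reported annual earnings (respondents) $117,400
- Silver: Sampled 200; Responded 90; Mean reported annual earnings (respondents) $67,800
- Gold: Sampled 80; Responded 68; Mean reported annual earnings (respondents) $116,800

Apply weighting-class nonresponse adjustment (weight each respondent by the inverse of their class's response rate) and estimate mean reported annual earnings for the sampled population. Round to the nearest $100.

Response rates by class: Bronze 66/120 = 55%, Silver 90/200 = 45%, Gold 68/80 = 85%.
Each respondent's weight = sampled/responded in their class; summing within a class gives n_sampled, so:
  Bronze: 120 × 117,400 = 14,088,000
  Silver: 200 × 67,800 = 13,560,000
  Gold: 80 × 116,800 = 9,344,000
Adjusted estimate = 36,992,000 / 400 = 92,480 → $92,500.

$92,500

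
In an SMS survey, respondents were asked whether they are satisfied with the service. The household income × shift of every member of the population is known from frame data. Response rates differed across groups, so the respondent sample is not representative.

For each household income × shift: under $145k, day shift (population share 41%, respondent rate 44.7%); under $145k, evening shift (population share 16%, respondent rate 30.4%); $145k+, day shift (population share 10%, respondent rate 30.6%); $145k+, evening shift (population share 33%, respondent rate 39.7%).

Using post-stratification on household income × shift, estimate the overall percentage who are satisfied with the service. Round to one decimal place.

Reweight to the known household income × shift distribution:
  under $145k, day shift: 0.41 × 44.7 = 18.327
  under $145k, evening shift: 0.16 × 30.4 = 4.864
  $145k+, day shift: 0.1 × 30.6 = 3.06
  $145k+, evening shift: 0.33 × 39.7 = 13.101
Post-stratified estimate = 39.352 → 39.4%.

39.4%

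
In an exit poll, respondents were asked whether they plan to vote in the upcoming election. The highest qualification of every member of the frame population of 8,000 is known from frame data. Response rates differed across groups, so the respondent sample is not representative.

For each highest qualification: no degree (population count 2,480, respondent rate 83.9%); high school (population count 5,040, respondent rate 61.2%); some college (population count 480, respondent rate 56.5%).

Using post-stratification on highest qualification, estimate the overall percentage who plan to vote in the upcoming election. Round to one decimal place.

Reweight to the known highest qualification distribution:
  no degree: (2,480/8,000) × 83.9 = 26.009
  high school: (5,040/8,000) × 61.2 = 38.556
  some college: (480/8,000) × 56.5 = 3.39
Post-stratified estimate = 67.955 → 68.0%.

68.0%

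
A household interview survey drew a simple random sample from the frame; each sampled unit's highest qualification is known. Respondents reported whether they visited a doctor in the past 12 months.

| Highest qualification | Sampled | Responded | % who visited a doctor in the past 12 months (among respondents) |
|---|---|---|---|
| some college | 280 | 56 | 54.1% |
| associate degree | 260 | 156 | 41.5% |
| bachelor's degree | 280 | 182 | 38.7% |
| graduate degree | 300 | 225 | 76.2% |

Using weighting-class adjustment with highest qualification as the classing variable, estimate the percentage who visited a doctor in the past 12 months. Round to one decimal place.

53.2%

Class response rates: some college 56/280 = 20%, associate degree 156/260 = 60%, bachelor's degree 182/280 = 65%, graduate degree 225/300 = 75%.
Weighting each respondent by the inverse class response rate inflates each class back to its sampled size, so the class weight is n_sampled:
  some college: 280 × 54.1 = 15,148
  associate degree: 260 × 41.5 = 10,790
  bachelor's degree: 280 × 38.7 = 10,836
  graduate degree: 300 × 76.2 = 22,860
Adjusted estimate = 59,634 / 1,120 = 53.2446 → 53.2%.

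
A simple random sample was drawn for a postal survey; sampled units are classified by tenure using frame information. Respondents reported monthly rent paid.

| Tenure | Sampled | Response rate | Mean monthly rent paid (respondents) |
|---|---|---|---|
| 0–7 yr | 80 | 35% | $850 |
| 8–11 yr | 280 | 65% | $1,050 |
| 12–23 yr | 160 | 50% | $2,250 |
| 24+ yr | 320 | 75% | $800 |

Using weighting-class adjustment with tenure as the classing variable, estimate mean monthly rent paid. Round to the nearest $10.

$1,160

With weight = n_sampled/n_responded per class, the weighted class total is n_sampled:
  0–7 yr: 80 × 850 = 68,000
  8–11 yr: 280 × 1050 = 294,000
  12–23 yr: 160 × 2250 = 360,000
  24+ yr: 320 × 800 = 256,000
Adjusted estimate = 978,000 / 840 = 1164.29 → $1,160.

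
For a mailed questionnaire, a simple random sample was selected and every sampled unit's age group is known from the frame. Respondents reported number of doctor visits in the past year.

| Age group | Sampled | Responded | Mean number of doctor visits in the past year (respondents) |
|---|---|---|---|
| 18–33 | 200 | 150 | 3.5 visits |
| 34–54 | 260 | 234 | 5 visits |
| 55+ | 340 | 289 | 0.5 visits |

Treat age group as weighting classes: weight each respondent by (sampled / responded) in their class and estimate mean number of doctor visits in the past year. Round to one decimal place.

Class response rates: 18–33 150/200 = 75%, 34–54 234/260 = 90%, 55+ 289/340 = 85%.
With weight = n_sampled/n_responded per class, the weighted class total is n_sampled:
  18–33: 200 × 3.5 = 700
  34–54: 260 × 5 = 1300
  55+: 340 × 0.5 = 170
Adjusted estimate = 2170 / 800 = 2.7125 → 2.7.

2.7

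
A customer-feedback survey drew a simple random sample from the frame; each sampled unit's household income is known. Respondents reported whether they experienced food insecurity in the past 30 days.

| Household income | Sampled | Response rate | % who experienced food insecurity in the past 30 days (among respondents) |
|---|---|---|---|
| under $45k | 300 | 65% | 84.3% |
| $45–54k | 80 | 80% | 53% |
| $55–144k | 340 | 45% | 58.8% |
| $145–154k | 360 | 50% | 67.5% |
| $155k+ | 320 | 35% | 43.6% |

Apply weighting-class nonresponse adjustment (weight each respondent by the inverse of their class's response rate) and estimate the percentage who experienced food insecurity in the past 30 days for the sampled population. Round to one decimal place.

62.7%

Weighting each respondent by the inverse class response rate inflates each class back to its sampled size, so the class weight is n_sampled:
  under $45k: 300 × 84.3 = 25,290
  $45–54k: 80 × 53 = 4240
  $55–144k: 340 × 58.8 = 19,992
  $145–154k: 360 × 67.5 = 24,300
  $155k+: 320 × 43.6 = 13,952
Adjusted estimate = 87,774 / 1,400 = 62.6957 → 62.7%.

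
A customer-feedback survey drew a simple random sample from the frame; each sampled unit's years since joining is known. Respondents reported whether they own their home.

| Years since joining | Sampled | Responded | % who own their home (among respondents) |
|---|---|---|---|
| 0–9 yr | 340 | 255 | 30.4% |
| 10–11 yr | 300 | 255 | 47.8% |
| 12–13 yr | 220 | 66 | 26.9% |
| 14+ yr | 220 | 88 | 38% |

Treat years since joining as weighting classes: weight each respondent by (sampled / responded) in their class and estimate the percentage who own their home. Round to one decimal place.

36.1%

Response rates by class: 0–9 yr 255/340 = 75%, 10–11 yr 255/300 = 85%, 12–13 yr 66/220 = 30%, 14+ yr 88/220 = 40%.
Inverse-response-rate weighting restores each class to its sampled count, so class totals weight by n_sampled:
  0–9 yr: 340 × 30.4 = 10,336
  10–11 yr: 300 × 47.8 = 14,340
  12–13 yr: 220 × 26.9 = 5918
  14+ yr: 220 × 38 = 8360
Adjusted estimate = 38,954 / 1,080 = 36.0685 → 36.1%.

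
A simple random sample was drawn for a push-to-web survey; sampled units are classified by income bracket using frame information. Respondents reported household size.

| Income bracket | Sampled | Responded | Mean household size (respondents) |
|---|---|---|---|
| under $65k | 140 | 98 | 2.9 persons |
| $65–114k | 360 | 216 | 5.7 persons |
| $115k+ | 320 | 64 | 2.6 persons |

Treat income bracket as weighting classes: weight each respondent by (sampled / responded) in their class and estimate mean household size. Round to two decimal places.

4.01

Response rates by class: under $65k 98/140 = 70%, $65–114k 216/360 = 60%, $115k+ 64/320 = 20%.
Inverse-response-rate weighting restores each class to its sampled count, so class totals weight by n_sampled:
  under $65k: 140 × 2.9 = 406
  $65–114k: 360 × 5.7 = 2052
  $115k+: 320 × 2.6 = 832
Adjusted estimate = 3290 / 820 = 4.0122 → 4.01.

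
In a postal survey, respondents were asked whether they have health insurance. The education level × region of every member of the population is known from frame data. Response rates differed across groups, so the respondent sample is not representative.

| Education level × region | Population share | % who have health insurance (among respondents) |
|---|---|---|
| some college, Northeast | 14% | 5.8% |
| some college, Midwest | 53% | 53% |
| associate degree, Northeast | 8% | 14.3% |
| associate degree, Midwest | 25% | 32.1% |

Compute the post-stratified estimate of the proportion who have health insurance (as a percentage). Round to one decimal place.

38.1%

Reweight to the known education level × region distribution:
  some college, Northeast: 0.14 × 5.8 = 0.812
  some college, Midwest: 0.53 × 53 = 28.09
  associate degree, Northeast: 0.08 × 14.3 = 1.144
  associate degree, Midwest: 0.25 × 32.1 = 8.025
Post-stratified estimate = 38.071 → 38.1%.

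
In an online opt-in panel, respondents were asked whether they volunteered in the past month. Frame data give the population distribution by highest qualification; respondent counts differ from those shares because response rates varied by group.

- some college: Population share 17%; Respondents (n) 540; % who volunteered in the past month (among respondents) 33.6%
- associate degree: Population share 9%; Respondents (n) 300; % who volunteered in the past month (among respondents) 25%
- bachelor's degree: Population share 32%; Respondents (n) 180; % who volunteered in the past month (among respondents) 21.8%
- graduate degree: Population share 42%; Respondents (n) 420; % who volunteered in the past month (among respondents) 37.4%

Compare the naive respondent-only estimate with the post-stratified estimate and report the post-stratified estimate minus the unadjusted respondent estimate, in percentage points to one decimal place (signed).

Naive respondent-only estimate (weights = respondent counts):
  (540/1440)×33.6 + (300/1440)×25 + (180/1440)×21.8 + (420/1440)×37.4 = 31.4417%
Post-stratifying to population shares instead:
  0.17×33.6 + 0.09×25 + 0.32×21.8 + 0.42×37.4 = 30.646%
Difference = 30.646 − 31.4417 = -0.7957 pp.

-0.8 percentage points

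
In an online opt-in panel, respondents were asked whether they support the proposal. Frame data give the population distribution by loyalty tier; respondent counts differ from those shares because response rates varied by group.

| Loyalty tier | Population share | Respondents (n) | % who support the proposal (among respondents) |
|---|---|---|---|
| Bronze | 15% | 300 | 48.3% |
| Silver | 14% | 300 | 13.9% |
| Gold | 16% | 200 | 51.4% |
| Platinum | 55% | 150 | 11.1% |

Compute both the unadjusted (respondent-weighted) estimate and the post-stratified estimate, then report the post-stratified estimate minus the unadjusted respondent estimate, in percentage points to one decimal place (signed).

-8.7 percentage points

Naive respondent-only estimate (weights = respondent counts):
  (300/950)×48.3 + (300/950)×13.9 + (200/950)×51.4 + (150/950)×11.1 = 32.2158%
Reweighting by population loyalty tier shares:
  0.15×48.3 + 0.14×13.9 + 0.16×51.4 + 0.55×11.1 = 23.52%
Difference = 23.52 − 32.2158 = -8.6958 pp.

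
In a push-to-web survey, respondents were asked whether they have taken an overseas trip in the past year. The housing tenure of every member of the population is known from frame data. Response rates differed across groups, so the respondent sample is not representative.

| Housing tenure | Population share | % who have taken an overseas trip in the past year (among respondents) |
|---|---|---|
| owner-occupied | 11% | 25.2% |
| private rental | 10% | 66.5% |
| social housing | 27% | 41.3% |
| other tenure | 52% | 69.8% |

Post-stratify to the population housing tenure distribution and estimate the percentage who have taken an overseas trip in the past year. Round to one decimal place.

Weight each group's respondent value by its population share:
  owner-occupied: 0.11 × 25.2 = 2.772
  private rental: 0.1 × 66.5 = 6.65
  social housing: 0.27 × 41.3 = 11.151
  other tenure: 0.52 × 69.8 = 36.296
Post-stratified estimate = 56.869 → 56.9%.

56.9%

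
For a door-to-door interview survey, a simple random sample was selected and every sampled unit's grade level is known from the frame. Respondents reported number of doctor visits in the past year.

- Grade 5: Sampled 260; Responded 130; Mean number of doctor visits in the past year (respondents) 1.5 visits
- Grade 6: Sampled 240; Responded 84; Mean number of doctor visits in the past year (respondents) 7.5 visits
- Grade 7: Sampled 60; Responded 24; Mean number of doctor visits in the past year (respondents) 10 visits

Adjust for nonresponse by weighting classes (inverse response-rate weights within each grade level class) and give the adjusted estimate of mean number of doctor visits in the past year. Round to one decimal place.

Response rates by class: Grade 5 130/260 = 50%, Grade 6 84/240 = 35%, Grade 7 24/60 = 40%.
Inverse-response-rate weighting restores each class to its sampled count, so class totals weight by n_sampled:
  Grade 5: 260 × 1.5 = 390
  Grade 6: 240 × 7.5 = 1800
  Grade 7: 60 × 10 = 600
Adjusted estimate = 2790 / 560 = 4.98214 → 5.0.

5.0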